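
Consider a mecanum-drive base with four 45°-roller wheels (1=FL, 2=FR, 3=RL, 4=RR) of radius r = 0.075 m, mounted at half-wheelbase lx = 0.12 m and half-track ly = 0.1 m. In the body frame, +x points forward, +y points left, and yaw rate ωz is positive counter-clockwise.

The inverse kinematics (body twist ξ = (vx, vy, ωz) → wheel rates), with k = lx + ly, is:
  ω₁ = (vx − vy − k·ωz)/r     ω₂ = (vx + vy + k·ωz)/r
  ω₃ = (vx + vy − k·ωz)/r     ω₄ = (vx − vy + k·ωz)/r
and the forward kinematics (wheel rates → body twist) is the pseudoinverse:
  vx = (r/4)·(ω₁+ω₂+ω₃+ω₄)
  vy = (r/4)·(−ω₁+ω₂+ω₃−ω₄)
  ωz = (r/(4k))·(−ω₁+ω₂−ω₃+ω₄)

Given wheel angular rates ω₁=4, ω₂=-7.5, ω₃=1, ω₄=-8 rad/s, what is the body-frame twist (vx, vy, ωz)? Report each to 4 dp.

k = lx + ly = 0.12 + 0.1 = 0.2200
ω₁+ω₂+ω₃+ω₄ = -10.5000  →  vx = (0.075/4)·-10.5000 = -0.1969
−ω₁+ω₂+ω₃−ω₄ = -2.5000  →  vy = (0.075/4)·-2.5000 = -0.0469
−ω₁+ω₂−ω₃+ω₄ = -20.5000  →  ωz = (0.075/0.8800)·-20.5000 = -1.7472

(-0.1969, -0.0469, -1.7472)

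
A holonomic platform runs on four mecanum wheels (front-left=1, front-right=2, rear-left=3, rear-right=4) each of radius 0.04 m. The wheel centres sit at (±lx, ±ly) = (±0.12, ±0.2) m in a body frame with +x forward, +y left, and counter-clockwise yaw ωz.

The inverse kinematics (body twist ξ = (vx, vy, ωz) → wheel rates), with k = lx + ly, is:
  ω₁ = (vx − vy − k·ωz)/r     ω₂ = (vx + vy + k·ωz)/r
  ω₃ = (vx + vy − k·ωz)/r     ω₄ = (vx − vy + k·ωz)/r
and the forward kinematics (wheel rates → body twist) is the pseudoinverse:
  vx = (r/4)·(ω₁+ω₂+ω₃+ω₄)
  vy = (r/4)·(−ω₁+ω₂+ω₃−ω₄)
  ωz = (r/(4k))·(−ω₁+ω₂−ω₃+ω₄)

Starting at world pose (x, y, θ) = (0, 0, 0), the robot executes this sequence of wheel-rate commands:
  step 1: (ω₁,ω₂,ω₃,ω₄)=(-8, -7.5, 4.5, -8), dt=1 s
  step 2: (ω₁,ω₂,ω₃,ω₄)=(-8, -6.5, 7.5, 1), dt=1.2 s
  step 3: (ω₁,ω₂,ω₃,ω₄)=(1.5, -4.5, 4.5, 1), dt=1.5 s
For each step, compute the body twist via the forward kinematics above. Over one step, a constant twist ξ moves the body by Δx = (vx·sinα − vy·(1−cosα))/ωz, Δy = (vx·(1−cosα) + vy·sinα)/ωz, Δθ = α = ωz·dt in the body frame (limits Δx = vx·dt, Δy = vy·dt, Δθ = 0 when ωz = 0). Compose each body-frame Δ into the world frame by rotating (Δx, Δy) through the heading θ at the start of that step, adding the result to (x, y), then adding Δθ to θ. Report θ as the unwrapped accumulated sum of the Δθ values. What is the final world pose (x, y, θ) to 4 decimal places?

(-0.1823, 0.2276, -1.0078)

step 1: ξ=(vx,vy,ωz)=(-0.1900, 0.1300, -0.3750), dt=1.0 → body Δ=(-0.1615, 0.1622, -0.3750) → world pose (-0.1615, 0.1622, -0.3750)
step 2: ξ=(vx,vy,ωz)=(-0.0600, 0.0800, -0.1562), dt=1.2 → body Δ=(-0.0626, 0.1022, -0.1875) → world pose (-0.1823, 0.2802, -0.5625)
step 3: ξ=(vx,vy,ωz)=(0.0250, -0.0250, -0.2969), dt=1.5 → body Δ=(0.0281, -0.0445, -0.4453) → world pose (-0.1823, 0.2276, -1.0078)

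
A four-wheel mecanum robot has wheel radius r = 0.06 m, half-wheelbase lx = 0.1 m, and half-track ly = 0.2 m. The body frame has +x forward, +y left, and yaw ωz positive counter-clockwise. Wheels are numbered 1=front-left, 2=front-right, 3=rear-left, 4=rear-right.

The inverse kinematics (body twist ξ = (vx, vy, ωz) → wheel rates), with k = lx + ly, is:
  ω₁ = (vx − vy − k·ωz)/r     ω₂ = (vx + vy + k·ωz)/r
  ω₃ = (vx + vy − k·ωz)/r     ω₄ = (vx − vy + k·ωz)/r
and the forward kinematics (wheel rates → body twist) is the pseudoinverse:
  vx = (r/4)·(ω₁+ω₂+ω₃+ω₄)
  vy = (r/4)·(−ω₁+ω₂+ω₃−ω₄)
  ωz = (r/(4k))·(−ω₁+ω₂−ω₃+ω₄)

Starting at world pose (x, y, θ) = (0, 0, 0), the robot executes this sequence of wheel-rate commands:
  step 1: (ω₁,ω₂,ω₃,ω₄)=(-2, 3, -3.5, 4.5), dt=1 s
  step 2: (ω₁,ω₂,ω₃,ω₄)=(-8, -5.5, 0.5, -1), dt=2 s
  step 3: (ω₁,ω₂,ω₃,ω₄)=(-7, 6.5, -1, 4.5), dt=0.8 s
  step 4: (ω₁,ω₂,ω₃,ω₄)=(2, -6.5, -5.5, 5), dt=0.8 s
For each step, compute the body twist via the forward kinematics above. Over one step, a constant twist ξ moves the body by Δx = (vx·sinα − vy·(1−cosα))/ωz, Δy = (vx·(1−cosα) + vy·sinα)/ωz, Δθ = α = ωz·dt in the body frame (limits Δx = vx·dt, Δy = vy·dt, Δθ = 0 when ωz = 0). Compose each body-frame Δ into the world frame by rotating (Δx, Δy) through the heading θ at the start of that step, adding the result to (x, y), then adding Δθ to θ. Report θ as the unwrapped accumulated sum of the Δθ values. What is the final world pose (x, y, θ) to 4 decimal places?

step 1: ξ=(vx,vy,ωz)=(0.0300, -0.0450, 0.6500), dt=1.0 → body Δ=(0.0420, -0.0325, 0.6500) → world pose (0.0420, -0.0325, 0.6500)
step 2: ξ=(vx,vy,ωz)=(-0.2100, 0.0600, 0.0500), dt=2.0 → body Δ=(-0.4253, 0.0988, 0.1000) → world pose (-0.3563, -0.2112, 0.7500)
step 3: ξ=(vx,vy,ωz)=(0.0450, 0.1200, 0.9500), dt=0.8 → body Δ=(-0.0021, 0.1001, 0.7600) → world pose (-0.4261, -0.1394, 1.5100)
step 4: ξ=(vx,vy,ωz)=(-0.0750, -0.2850, 0.1000), dt=0.8 → body Δ=(-0.0508, -0.2302, 0.0800) → world pose (-0.1994, -0.2042, 1.5900)

(-0.1994, -0.2042, 1.5900)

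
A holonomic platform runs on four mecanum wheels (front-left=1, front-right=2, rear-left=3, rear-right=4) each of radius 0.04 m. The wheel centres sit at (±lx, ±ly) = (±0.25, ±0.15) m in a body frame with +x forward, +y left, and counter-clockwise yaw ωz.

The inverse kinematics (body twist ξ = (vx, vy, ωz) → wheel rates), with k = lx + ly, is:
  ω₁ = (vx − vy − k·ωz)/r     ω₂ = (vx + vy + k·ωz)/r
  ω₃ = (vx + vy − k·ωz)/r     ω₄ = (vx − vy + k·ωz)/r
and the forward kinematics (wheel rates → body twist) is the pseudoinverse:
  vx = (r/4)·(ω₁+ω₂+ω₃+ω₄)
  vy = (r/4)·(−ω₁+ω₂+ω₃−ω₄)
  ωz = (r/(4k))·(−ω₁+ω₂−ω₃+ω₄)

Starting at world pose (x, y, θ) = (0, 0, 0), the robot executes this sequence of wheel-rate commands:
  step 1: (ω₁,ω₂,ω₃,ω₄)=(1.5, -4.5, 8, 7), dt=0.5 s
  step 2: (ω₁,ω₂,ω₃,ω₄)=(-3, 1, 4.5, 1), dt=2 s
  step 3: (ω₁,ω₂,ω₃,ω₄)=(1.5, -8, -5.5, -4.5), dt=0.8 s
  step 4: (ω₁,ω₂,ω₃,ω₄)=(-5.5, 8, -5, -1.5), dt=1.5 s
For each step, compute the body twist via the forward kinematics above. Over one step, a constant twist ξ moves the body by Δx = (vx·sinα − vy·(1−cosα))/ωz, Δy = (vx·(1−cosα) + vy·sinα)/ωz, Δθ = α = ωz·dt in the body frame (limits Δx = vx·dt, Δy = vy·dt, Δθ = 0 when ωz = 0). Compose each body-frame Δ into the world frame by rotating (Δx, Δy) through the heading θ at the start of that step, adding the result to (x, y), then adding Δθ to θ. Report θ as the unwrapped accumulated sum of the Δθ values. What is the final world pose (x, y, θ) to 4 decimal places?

step 1: ξ=(vx,vy,ωz)=(0.1200, -0.0500, -0.1750), dt=0.5 → body Δ=(0.0588, -0.0276, -0.0875) → world pose (0.0588, -0.0276, -0.0875)
step 2: ξ=(vx,vy,ωz)=(0.0350, 0.0750, 0.0125), dt=2.0 → body Δ=(0.0681, 0.1509, 0.0250) → world pose (0.1399, 0.1167, -0.0625)
step 3: ξ=(vx,vy,ωz)=(-0.1650, -0.1050, -0.2125), dt=0.8 → body Δ=(-0.1385, -0.0724, -0.1700) → world pose (-0.0029, 0.0531, -0.2325)
step 4: ξ=(vx,vy,ωz)=(-0.0400, 0.1000, 0.4250), dt=1.5 → body Δ=(-0.1022, 0.1216, 0.6375) → world pose (-0.0743, 0.1950, 0.4050)

(-0.0743, 0.1950, 0.4050)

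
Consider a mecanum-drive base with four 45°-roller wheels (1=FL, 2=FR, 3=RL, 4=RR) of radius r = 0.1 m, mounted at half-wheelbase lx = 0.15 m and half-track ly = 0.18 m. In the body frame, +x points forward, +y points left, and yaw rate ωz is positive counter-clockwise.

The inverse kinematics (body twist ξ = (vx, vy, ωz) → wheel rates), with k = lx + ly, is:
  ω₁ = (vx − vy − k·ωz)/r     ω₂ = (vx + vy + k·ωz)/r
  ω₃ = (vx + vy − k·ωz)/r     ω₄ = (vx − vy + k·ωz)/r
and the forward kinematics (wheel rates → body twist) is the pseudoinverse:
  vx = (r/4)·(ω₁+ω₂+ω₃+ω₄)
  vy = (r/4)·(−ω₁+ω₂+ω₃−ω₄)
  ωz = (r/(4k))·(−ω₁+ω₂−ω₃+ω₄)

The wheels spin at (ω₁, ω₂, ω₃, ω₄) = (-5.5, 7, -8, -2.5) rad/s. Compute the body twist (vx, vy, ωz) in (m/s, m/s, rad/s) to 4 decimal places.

(-0.2250, 0.1750, 1.3636)

k = lx + ly = 0.15 + 0.18 = 0.3300
ω₁+ω₂+ω₃+ω₄ = -9.0000  →  vx = (0.1/4)·-9.0000 = -0.2250
−ω₁+ω₂+ω₃−ω₄ = 7.0000  →  vy = (0.1/4)·7.0000 = 0.1750
−ω₁+ω₂−ω₃+ω₄ = 18.0000  →  ωz = (0.1/1.3200)·18.0000 = 1.3636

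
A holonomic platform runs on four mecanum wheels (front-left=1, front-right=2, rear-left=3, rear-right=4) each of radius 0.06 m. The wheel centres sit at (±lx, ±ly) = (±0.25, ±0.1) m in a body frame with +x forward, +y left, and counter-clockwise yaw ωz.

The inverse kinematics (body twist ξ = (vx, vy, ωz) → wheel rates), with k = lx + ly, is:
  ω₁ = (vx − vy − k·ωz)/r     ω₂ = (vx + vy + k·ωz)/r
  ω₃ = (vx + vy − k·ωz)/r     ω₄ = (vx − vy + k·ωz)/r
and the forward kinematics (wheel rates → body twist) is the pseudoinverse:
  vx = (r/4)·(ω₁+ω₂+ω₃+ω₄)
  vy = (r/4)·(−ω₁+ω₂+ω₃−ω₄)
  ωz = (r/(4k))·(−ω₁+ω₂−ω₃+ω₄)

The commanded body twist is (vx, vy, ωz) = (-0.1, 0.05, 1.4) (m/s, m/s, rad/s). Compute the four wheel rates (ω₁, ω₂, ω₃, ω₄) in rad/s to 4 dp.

k = lx + ly = 0.25 + 0.1 = 0.3500;  k·ωz = 0.3500·1.4 = 0.4900
ω₁ (FL) = (vx − vy − k·ωz)/r = -0.6400/0.06 = -10.6667
ω₂ (FR) = (vx + vy + k·ωz)/r = 0.4400/0.06 = 7.3333
ω₃ (RL) = (vx + vy − k·ωz)/r = -0.5400/0.06 = -9.0000
ω₄ (RR) = (vx − vy + k·ωz)/r = 0.3400/0.06 = 5.6667

(-10.6667, 7.3333, -9.0000, 5.6667)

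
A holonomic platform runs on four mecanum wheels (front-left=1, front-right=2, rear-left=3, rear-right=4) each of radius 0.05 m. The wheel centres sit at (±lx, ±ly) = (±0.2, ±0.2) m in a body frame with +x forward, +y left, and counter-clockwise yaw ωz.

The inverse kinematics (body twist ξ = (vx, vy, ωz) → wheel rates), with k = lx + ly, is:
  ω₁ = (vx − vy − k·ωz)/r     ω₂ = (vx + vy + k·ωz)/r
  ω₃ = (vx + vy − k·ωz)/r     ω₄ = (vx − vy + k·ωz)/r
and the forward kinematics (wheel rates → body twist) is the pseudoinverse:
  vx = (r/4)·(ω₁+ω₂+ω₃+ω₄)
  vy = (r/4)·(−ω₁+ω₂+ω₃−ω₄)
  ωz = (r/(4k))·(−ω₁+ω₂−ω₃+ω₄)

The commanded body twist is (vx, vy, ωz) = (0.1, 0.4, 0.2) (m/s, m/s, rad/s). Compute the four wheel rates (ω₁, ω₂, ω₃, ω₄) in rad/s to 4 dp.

k = lx + ly = 0.2 + 0.2 = 0.4000;  k·ωz = 0.4000·0.2 = 0.0800
ω₁ (FL) = (vx − vy − k·ωz)/r = -0.3800/0.05 = -7.6000
ω₂ (FR) = (vx + vy + k·ωz)/r = 0.5800/0.05 = 11.6000
ω₃ (RL) = (vx + vy − k·ωz)/r = 0.4200/0.05 = 8.4000
ω₄ (RR) = (vx − vy + k·ωz)/r = -0.2200/0.05 = -4.4000

(-7.6000, 11.6000, 8.4000, -4.4000)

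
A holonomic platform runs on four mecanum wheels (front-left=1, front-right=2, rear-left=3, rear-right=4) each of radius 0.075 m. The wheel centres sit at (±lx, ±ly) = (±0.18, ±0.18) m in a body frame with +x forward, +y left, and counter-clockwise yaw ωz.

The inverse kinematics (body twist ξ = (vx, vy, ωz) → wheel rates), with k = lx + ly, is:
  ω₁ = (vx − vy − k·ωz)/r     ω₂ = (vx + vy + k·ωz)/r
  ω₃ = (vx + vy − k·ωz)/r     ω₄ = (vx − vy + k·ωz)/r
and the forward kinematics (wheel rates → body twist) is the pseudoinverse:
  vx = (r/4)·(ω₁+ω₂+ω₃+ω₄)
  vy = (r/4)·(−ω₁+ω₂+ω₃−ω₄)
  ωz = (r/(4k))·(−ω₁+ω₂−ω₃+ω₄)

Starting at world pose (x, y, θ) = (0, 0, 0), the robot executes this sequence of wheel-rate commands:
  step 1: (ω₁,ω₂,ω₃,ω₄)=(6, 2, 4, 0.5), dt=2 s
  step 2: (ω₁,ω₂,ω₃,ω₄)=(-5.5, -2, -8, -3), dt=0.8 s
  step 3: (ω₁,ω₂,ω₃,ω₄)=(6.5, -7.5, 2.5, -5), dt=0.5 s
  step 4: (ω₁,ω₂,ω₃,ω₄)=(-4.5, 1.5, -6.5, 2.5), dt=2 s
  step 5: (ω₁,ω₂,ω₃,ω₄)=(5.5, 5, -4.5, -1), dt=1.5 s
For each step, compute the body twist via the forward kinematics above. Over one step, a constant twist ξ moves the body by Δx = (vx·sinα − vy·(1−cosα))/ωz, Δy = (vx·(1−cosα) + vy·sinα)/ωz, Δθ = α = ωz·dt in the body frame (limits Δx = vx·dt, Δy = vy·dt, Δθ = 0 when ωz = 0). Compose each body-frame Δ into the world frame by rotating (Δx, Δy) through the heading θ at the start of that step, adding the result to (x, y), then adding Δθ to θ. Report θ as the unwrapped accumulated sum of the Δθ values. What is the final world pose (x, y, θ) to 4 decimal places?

step 1: ξ=(vx,vy,ωz)=(0.2344, -0.0094, -0.3906), dt=2.0 → body Δ=(0.4155, -0.1909, -0.7812) → world pose (0.4155, -0.1909, -0.7812)
step 2: ξ=(vx,vy,ωz)=(-0.3469, -0.0281, 0.4427), dt=0.8 → body Δ=(-0.2678, -0.0707, 0.3542) → world pose (0.1756, -0.0525, -0.4271)
step 3: ξ=(vx,vy,ωz)=(-0.0656, -0.1219, -1.1198), dt=0.5 → body Δ=(-0.0477, -0.0489, -0.5599) → world pose (0.1120, -0.0772, -0.9870)
step 4: ξ=(vx,vy,ωz)=(-0.1312, -0.0563, 0.7812), dt=2.0 → body Δ=(-0.0966, -0.2386, 1.5625) → world pose (-0.1404, -0.1281, 0.5755)
step 5: ξ=(vx,vy,ωz)=(0.0938, -0.0750, 0.1562), dt=1.5 → body Δ=(0.1525, -0.0951, 0.2344) → world pose (0.0393, -0.1249, 0.8099)

(0.0393, -0.1249, 0.8099)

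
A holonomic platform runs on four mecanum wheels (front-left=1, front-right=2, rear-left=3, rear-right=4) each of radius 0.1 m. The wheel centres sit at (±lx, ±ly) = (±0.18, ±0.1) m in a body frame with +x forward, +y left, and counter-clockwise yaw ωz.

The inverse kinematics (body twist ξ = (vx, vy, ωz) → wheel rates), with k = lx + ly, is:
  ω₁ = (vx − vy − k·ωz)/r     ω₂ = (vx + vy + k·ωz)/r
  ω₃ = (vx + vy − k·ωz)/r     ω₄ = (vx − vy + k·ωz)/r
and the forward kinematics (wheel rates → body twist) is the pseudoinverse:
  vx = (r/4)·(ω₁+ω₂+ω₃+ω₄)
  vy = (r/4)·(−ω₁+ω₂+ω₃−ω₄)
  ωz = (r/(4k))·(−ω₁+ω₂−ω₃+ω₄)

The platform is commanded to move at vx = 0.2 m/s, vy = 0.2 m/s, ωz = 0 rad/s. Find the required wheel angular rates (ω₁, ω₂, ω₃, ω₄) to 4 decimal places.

(0.0000, 4.0000, 4.0000, 0.0000)

k = lx + ly = 0.18 + 0.1 = 0.2800;  k·ωz = 0.2800·0 = 0.0000
ω₁ (FL) = (vx − vy − k·ωz)/r = 0.0000/0.1 = 0.0000
ω₂ (FR) = (vx + vy + k·ωz)/r = 0.4000/0.1 = 4.0000
ω₃ (RL) = (vx + vy − k·ωz)/r = 0.4000/0.1 = 4.0000
ω₄ (RR) = (vx − vy + k·ωz)/r = 0.0000/0.1 = 0.0000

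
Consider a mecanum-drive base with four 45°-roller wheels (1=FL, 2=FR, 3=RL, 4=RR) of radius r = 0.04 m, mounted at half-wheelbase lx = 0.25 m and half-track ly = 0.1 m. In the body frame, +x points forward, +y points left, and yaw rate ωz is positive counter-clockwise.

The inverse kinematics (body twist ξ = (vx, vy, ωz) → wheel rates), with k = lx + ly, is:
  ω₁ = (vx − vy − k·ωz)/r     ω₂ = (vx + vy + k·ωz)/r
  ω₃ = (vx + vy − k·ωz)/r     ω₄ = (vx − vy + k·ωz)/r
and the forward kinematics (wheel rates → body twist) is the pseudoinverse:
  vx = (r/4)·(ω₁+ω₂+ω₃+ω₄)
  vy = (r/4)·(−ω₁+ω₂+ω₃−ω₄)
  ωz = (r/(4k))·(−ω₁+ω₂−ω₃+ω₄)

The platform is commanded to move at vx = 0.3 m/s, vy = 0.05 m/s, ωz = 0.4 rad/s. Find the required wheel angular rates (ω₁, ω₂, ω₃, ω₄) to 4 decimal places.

k = lx + ly = 0.25 + 0.1 = 0.3500;  k·ωz = 0.3500·0.4 = 0.1400
ω₁ (FL) = (vx − vy − k·ωz)/r = 0.1100/0.04 = 2.7500
ω₂ (FR) = (vx + vy + k·ωz)/r = 0.4900/0.04 = 12.2500
ω₃ (RL) = (vx + vy − k·ωz)/r = 0.2100/0.04 = 5.2500
ω₄ (RR) = (vx − vy + k·ωz)/r = 0.3900/0.04 = 9.7500

(2.7500, 12.2500, 5.2500, 9.7500)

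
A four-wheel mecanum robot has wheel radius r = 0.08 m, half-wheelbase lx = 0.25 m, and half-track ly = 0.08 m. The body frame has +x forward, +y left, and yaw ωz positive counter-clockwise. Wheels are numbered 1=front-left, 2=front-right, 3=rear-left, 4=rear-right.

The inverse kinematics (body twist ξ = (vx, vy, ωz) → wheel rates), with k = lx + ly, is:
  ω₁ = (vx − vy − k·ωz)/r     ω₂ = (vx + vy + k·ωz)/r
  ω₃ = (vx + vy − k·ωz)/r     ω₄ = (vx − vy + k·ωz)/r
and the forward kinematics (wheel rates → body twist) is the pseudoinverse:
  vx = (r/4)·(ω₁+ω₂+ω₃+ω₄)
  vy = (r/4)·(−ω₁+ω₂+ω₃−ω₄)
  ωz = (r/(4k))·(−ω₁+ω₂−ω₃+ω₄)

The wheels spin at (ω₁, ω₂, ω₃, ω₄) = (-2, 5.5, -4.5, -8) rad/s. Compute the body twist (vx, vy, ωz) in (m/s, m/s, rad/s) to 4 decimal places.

k = lx + ly = 0.25 + 0.08 = 0.3300
ω₁+ω₂+ω₃+ω₄ = -9.0000  →  vx = (0.08/4)·-9.0000 = -0.1800
−ω₁+ω₂+ω₃−ω₄ = 11.0000  →  vy = (0.08/4)·11.0000 = 0.2200
−ω₁+ω₂−ω₃+ω₄ = 4.0000  →  ωz = (0.08/1.3200)·4.0000 = 0.2424

(-0.1800, 0.2200, 0.2424)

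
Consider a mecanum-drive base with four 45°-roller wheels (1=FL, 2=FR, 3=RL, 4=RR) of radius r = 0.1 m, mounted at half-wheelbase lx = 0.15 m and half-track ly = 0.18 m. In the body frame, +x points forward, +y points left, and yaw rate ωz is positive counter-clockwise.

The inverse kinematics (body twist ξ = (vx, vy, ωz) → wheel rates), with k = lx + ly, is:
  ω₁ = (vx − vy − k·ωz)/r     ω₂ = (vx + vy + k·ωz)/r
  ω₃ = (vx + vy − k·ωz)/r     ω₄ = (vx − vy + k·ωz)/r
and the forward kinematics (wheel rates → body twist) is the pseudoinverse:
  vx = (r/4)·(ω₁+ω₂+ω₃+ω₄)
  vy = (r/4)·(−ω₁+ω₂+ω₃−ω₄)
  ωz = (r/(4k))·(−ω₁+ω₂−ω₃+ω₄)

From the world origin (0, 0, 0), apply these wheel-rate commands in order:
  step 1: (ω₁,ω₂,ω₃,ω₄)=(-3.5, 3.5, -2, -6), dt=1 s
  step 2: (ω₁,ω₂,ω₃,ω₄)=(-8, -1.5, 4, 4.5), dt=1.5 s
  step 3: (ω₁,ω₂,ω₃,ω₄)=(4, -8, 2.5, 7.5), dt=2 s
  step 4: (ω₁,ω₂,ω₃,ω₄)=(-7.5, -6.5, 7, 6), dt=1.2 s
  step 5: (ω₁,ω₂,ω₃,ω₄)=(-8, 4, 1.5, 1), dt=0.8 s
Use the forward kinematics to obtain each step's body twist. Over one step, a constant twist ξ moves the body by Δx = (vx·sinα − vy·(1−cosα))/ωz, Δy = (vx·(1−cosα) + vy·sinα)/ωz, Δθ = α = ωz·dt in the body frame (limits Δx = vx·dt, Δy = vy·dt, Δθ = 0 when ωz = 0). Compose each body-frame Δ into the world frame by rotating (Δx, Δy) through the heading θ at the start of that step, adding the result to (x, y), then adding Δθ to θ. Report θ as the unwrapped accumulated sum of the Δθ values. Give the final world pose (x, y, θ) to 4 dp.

(0.1176, 0.1126, 0.6591)

step 1: ξ=(vx,vy,ωz)=(-0.2000, 0.2750, 0.2273), dt=1.0 → body Δ=(-0.2294, 0.2500, 0.2273) → world pose (-0.2294, 0.2500, 0.2273)
step 2: ξ=(vx,vy,ωz)=(-0.0250, 0.1500, 0.5303), dt=1.5 → body Δ=(-0.1185, 0.1879, 0.7955) → world pose (-0.3872, 0.4063, 1.0227)
step 3: ξ=(vx,vy,ωz)=(0.1500, -0.4250, -0.5303), dt=2.0 → body Δ=(-0.1632, -0.8441, -1.0606) → world pose (0.2482, -0.1728, -0.0379)
step 4: ξ=(vx,vy,ωz)=(-0.0250, 0.0500, 0.0000), dt=1.2 → body Δ=(-0.0300, 0.0600, 0.0000) → world pose (0.2205, -0.1117, -0.0379)
step 5: ξ=(vx,vy,ωz)=(-0.0375, 0.3125, 0.8712), dt=0.8 → body Δ=(-0.1113, 0.2202, 0.6970) → world pose (0.1176, 0.1126, 0.6591)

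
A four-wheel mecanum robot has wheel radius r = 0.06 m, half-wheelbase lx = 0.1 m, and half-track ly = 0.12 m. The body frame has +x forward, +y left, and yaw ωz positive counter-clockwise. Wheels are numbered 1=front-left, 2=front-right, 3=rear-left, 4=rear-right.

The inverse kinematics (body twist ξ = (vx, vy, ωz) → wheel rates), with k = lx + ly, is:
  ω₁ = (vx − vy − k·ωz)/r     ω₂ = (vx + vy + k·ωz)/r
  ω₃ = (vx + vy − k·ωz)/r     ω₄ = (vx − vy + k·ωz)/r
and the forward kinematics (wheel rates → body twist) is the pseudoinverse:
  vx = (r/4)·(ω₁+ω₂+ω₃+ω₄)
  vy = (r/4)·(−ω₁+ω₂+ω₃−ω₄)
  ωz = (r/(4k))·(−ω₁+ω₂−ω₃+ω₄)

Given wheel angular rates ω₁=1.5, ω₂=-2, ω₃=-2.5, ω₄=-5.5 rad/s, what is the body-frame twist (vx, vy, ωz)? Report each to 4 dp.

(-0.1275, -0.0075, -0.4432)

k = lx + ly = 0.1 + 0.12 = 0.2200
ω₁+ω₂+ω₃+ω₄ = -8.5000  →  vx = (0.06/4)·-8.5000 = -0.1275
−ω₁+ω₂+ω₃−ω₄ = -0.5000  →  vy = (0.06/4)·-0.5000 = -0.0075
−ω₁+ω₂−ω₃+ω₄ = -6.5000  →  ωz = (0.06/0.8800)·-6.5000 = -0.4432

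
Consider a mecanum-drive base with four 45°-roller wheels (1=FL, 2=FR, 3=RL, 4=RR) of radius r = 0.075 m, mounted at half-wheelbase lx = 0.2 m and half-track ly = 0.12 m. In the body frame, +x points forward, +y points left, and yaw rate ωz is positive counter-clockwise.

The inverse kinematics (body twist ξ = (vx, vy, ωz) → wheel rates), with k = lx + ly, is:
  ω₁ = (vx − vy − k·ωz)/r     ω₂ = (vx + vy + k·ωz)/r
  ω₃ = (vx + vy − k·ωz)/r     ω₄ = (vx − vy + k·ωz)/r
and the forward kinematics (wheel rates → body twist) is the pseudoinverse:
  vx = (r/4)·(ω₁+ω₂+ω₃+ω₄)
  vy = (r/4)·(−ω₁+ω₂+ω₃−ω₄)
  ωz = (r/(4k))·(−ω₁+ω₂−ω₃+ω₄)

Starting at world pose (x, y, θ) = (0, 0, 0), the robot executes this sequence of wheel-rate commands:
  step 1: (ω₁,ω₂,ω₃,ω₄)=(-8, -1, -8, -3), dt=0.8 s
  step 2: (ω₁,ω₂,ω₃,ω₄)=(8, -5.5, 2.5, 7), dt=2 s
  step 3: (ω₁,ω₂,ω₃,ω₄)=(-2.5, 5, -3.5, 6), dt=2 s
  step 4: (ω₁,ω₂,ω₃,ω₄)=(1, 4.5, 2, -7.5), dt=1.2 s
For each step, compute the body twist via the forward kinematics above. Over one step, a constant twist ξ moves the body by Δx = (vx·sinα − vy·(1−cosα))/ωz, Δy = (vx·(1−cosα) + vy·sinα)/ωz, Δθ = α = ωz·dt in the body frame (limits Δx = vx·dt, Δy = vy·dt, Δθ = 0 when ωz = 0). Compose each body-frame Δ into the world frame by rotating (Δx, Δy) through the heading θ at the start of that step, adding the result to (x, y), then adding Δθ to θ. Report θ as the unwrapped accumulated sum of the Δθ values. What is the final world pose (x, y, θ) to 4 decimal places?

(0.0491, -0.5807, 1.0781)

step 1: ξ=(vx,vy,ωz)=(-0.3750, 0.0375, 0.7031), dt=0.8 → body Δ=(-0.2926, -0.0537, 0.5625) → world pose (-0.2926, -0.0537, 0.5625)
step 2: ξ=(vx,vy,ωz)=(0.2250, -0.3375, -0.5273), dt=2.0 → body Δ=(0.0469, -0.7727, -1.0547) → world pose (0.1592, -0.6824, -0.4922)
step 3: ξ=(vx,vy,ωz)=(0.0937, -0.0375, 0.9961), dt=2.0 → body Δ=(0.1389, 0.0983, 1.9922) → world pose (0.3280, -0.6614, 1.5000)
step 4: ξ=(vx,vy,ωz)=(0.0000, 0.2437, -0.3516), dt=1.2 → body Δ=(0.0608, 0.2839, -0.4219) → world pose (0.0491, -0.5807, 1.0781)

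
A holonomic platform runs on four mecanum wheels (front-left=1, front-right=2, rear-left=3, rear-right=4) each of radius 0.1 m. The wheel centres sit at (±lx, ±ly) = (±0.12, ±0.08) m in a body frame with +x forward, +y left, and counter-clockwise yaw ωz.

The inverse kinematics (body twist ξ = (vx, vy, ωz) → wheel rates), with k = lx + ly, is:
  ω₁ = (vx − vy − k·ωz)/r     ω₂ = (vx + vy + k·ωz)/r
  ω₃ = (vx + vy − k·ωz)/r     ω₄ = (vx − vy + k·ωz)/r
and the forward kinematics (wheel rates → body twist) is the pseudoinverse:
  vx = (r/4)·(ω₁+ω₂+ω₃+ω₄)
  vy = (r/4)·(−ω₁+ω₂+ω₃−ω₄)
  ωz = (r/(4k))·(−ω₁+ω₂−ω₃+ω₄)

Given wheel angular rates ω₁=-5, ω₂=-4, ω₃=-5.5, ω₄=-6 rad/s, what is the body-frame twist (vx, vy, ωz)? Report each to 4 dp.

(-0.5125, 0.0375, 0.0625)

k = lx + ly = 0.12 + 0.08 = 0.2000
ω₁+ω₂+ω₃+ω₄ = -20.5000  →  vx = (0.1/4)·-20.5000 = -0.5125
−ω₁+ω₂+ω₃−ω₄ = 1.5000  →  vy = (0.1/4)·1.5000 = 0.0375
−ω₁+ω₂−ω₃+ω₄ = 0.5000  →  ωz = (0.1/0.8000)·0.5000 = 0.0625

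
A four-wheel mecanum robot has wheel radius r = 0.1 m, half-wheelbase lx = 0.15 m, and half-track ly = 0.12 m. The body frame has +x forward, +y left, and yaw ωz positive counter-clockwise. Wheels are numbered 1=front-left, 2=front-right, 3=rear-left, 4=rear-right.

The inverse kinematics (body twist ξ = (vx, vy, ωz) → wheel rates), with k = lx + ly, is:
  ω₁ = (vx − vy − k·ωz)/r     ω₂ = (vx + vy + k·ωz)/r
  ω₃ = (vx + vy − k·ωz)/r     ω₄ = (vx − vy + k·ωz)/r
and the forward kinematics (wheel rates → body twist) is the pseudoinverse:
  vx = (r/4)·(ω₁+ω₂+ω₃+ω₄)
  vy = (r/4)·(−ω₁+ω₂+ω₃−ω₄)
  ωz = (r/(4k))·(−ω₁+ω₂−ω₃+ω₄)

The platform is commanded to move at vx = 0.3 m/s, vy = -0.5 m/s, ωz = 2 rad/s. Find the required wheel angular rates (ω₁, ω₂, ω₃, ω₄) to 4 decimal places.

(2.6000, 3.4000, -7.4000, 13.4000)

k = lx + ly = 0.15 + 0.12 = 0.2700;  k·ωz = 0.2700·2 = 0.5400
ω₁ (FL) = (vx − vy − k·ωz)/r = 0.2600/0.1 = 2.6000
ω₂ (FR) = (vx + vy + k·ωz)/r = 0.3400/0.1 = 3.4000
ω₃ (RL) = (vx + vy − k·ωz)/r = -0.7400/0.1 = -7.4000
ω₄ (RR) = (vx − vy + k·ωz)/r = 1.3400/0.1 = 13.4000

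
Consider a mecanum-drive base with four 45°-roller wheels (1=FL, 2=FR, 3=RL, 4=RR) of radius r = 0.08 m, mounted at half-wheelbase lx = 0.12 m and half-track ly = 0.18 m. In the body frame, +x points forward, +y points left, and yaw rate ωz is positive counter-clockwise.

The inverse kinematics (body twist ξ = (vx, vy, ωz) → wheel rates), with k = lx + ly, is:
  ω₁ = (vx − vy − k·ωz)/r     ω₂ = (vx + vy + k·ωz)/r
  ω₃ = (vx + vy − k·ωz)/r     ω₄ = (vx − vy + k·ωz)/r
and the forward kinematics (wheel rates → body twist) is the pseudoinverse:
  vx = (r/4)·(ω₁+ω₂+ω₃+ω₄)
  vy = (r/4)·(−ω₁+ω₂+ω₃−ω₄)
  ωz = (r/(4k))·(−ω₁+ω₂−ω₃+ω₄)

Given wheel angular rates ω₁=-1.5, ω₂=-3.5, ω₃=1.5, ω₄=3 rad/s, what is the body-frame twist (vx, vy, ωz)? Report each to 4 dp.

(-0.0100, -0.0700, -0.0333)

k = lx + ly = 0.12 + 0.18 = 0.3000
ω₁+ω₂+ω₃+ω₄ = -0.5000  →  vx = (0.08/4)·-0.5000 = -0.0100
−ω₁+ω₂+ω₃−ω₄ = -3.5000  →  vy = (0.08/4)·-3.5000 = -0.0700
−ω₁+ω₂−ω₃+ω₄ = -0.5000  →  ωz = (0.08/1.2000)·-0.5000 = -0.0333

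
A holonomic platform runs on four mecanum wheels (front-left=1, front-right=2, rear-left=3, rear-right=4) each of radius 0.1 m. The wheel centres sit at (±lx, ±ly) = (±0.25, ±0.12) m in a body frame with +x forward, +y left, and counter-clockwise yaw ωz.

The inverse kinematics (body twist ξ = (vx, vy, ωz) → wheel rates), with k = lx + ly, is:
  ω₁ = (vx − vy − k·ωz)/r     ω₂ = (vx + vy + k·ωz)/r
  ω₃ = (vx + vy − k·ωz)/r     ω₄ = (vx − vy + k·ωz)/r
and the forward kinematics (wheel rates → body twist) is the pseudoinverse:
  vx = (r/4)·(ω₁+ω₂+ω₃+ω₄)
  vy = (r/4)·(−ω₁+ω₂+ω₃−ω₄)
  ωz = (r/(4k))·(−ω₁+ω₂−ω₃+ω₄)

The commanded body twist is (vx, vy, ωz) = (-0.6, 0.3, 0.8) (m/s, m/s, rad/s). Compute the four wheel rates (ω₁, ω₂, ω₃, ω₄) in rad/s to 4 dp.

(-11.9600, -0.0400, -5.9600, -6.0400)

k = lx + ly = 0.25 + 0.12 = 0.3700;  k·ωz = 0.3700·0.8 = 0.2960
ω₁ (FL) = (vx − vy − k·ωz)/r = -1.1960/0.1 = -11.9600
ω₂ (FR) = (vx + vy + k·ωz)/r = -0.0040/0.1 = -0.0400
ω₃ (RL) = (vx + vy − k·ωz)/r = -0.5960/0.1 = -5.9600
ω₄ (RR) = (vx − vy + k·ωz)/r = -0.6040/0.1 = -6.0400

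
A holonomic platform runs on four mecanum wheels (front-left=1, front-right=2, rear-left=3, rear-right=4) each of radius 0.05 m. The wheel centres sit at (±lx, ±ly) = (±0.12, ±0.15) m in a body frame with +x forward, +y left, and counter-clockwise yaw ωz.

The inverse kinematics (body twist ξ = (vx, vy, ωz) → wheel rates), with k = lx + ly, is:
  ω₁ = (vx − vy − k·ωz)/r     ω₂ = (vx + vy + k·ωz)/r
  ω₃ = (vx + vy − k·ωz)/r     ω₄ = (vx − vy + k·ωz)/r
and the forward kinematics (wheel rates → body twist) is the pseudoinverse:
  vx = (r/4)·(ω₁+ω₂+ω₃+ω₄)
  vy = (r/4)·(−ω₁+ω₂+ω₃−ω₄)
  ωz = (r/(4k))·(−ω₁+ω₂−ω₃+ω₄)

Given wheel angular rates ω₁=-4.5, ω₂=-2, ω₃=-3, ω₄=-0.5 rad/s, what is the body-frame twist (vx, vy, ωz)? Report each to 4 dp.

k = lx + ly = 0.12 + 0.15 = 0.2700
ω₁+ω₂+ω₃+ω₄ = -10.0000  →  vx = (0.05/4)·-10.0000 = -0.1250
−ω₁+ω₂+ω₃−ω₄ = 0.0000  →  vy = (0.05/4)·0.0000 = 0.0000
−ω₁+ω₂−ω₃+ω₄ = 5.0000  →  ωz = (0.05/1.0800)·5.0000 = 0.2315

(-0.1250, 0.0000, 0.2315)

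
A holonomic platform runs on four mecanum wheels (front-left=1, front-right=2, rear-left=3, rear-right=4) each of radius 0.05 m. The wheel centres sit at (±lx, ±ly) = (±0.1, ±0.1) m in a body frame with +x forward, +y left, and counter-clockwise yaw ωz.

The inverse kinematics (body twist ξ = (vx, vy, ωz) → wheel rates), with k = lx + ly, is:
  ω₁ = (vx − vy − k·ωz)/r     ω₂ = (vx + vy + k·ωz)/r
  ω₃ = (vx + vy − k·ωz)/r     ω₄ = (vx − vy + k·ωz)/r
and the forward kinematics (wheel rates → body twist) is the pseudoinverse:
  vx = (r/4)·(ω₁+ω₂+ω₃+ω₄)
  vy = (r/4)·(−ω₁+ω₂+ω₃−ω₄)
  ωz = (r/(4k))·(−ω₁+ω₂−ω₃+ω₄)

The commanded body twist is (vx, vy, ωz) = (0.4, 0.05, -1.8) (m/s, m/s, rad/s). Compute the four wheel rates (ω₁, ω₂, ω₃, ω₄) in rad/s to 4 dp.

(14.2000, 1.8000, 16.2000, -0.2000)

k = lx + ly = 0.1 + 0.1 = 0.2000;  k·ωz = 0.2000·-1.8 = -0.3600
ω₁ (FL) = (vx − vy − k·ωz)/r = 0.7100/0.05 = 14.2000
ω₂ (FR) = (vx + vy + k·ωz)/r = 0.0900/0.05 = 1.8000
ω₃ (RL) = (vx + vy − k·ωz)/r = 0.8100/0.05 = 16.2000
ω₄ (RR) = (vx − vy + k·ωz)/r = -0.0100/0.05 = -0.2000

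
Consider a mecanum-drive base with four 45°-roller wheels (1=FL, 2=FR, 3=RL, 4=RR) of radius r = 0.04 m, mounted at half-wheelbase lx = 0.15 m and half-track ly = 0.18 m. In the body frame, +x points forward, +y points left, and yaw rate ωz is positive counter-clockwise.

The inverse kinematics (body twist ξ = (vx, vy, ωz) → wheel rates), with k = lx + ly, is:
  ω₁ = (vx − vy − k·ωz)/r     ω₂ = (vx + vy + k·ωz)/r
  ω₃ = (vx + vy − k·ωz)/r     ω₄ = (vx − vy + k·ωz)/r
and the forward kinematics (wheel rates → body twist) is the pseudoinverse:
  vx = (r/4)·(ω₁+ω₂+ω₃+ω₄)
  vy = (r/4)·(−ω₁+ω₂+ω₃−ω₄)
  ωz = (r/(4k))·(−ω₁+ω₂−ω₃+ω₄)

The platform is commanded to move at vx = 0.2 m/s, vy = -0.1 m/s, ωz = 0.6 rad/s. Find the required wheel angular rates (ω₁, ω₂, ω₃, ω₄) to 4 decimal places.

k = lx + ly = 0.15 + 0.18 = 0.3300;  k·ωz = 0.3300·0.6 = 0.1980
ω₁ (FL) = (vx − vy − k·ωz)/r = 0.1020/0.04 = 2.5500
ω₂ (FR) = (vx + vy + k·ωz)/r = 0.2980/0.04 = 7.4500
ω₃ (RL) = (vx + vy − k·ωz)/r = -0.0980/0.04 = -2.4500
ω₄ (RR) = (vx − vy + k·ωz)/r = 0.4980/0.04 = 12.4500

(2.5500, 7.4500, -2.4500, 12.4500)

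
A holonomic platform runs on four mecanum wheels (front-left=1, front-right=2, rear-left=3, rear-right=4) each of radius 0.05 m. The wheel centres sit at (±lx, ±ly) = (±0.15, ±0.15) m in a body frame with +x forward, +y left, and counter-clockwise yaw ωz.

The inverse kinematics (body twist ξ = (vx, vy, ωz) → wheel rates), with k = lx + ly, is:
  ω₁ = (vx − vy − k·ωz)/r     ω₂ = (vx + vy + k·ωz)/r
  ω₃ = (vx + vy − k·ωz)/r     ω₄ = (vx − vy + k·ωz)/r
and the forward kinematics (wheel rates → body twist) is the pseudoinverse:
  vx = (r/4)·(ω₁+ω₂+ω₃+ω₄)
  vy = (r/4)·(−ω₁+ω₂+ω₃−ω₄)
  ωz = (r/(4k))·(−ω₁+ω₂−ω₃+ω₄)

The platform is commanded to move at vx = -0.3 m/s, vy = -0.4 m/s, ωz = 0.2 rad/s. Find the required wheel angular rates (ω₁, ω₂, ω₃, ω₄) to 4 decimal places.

(0.8000, -12.8000, -15.2000, 3.2000)

k = lx + ly = 0.15 + 0.15 = 0.3000;  k·ωz = 0.3000·0.2 = 0.0600
ω₁ (FL) = (vx − vy − k·ωz)/r = 0.0400/0.05 = 0.8000
ω₂ (FR) = (vx + vy + k·ωz)/r = -0.6400/0.05 = -12.8000
ω₃ (RL) = (vx + vy − k·ωz)/r = -0.7600/0.05 = -15.2000
ω₄ (RR) = (vx − vy + k·ωz)/r = 0.1600/0.05 = 3.2000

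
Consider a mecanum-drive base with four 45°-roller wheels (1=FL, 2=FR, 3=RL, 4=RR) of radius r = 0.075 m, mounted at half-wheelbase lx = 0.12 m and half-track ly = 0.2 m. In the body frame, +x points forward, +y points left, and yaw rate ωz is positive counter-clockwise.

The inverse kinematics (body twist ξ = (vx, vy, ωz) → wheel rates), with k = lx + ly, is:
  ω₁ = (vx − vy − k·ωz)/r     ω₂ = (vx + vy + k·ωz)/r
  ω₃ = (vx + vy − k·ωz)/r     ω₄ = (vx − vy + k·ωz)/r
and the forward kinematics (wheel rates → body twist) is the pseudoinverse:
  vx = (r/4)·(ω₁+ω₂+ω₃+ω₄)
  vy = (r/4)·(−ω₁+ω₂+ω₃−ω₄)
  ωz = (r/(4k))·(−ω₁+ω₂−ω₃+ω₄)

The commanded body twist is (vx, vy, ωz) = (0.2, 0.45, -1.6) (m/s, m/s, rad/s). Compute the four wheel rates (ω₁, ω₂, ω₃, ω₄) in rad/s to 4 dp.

(3.4933, 1.8400, 15.4933, -10.1600)

k = lx + ly = 0.12 + 0.2 = 0.3200;  k·ωz = 0.3200·-1.6 = -0.5120
ω₁ (FL) = (vx − vy − k·ωz)/r = 0.2620/0.075 = 3.4933
ω₂ (FR) = (vx + vy + k·ωz)/r = 0.1380/0.075 = 1.8400
ω₃ (RL) = (vx + vy − k·ωz)/r = 1.1620/0.075 = 15.4933
ω₄ (RR) = (vx − vy + k·ωz)/r = -0.7620/0.075 = -10.1600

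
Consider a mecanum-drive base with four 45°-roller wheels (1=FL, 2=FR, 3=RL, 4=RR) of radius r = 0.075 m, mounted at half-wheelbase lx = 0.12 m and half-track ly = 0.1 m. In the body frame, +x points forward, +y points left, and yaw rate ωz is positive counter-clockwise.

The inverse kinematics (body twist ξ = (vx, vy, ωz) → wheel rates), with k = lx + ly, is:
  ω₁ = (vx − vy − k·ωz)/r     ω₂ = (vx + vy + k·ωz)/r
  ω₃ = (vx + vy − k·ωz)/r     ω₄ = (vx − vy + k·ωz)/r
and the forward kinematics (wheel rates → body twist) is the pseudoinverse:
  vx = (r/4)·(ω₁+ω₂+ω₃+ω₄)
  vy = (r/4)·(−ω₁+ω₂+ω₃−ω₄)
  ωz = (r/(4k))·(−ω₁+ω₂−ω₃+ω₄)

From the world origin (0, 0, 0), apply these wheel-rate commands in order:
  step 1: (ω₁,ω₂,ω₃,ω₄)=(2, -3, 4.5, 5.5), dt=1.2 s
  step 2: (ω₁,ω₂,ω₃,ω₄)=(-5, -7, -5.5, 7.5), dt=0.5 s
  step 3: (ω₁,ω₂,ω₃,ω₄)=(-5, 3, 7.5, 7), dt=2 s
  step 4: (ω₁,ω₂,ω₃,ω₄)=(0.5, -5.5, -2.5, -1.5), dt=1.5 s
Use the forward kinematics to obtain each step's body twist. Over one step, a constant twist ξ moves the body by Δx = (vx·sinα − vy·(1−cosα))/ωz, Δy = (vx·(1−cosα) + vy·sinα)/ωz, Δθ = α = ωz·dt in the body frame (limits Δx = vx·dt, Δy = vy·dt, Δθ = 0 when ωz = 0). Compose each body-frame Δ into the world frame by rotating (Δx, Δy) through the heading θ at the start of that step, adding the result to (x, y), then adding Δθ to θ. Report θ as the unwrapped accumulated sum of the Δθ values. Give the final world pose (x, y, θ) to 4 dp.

(0.2317, -0.0974, 0.6989)

step 1: ξ=(vx,vy,ωz)=(0.1687, -0.1125, -0.3409), dt=1.2 → body Δ=(0.1697, -0.1721, -0.4091) → world pose (0.1697, -0.1721, -0.4091)
step 2: ξ=(vx,vy,ωz)=(-0.1875, -0.2812, 0.9375), dt=0.5 → body Δ=(-0.0580, -0.1571, 0.4687) → world pose (0.0540, -0.2932, 0.0597)
step 3: ξ=(vx,vy,ωz)=(0.2344, 0.1594, 0.6392), dt=2.0 → body Δ=(0.1736, 0.4997, 1.2784) → world pose (0.1975, 0.2160, 1.3381)
step 4: ξ=(vx,vy,ωz)=(-0.1687, -0.1313, -0.4261), dt=1.5 → body Δ=(-0.2970, -0.1056, -0.6392) → world pose (0.2317, -0.0974, 0.6989)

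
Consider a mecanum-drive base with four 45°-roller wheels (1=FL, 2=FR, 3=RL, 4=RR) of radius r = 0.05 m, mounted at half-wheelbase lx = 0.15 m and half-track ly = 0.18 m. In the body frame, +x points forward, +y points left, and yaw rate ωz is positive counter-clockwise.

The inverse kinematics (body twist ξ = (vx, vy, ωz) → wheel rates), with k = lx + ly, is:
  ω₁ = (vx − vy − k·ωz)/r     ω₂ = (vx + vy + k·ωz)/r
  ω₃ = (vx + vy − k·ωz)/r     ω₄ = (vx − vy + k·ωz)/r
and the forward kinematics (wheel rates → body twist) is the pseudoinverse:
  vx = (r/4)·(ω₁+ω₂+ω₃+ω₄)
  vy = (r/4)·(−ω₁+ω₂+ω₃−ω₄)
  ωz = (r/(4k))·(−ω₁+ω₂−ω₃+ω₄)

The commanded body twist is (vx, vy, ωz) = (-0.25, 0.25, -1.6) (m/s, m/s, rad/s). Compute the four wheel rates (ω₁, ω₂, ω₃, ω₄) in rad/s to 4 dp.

k = lx + ly = 0.15 + 0.18 = 0.3300;  k·ωz = 0.3300·-1.6 = -0.5280
ω₁ (FL) = (vx − vy − k·ωz)/r = 0.0280/0.05 = 0.5600
ω₂ (FR) = (vx + vy + k·ωz)/r = -0.5280/0.05 = -10.5600
ω₃ (RL) = (vx + vy − k·ωz)/r = 0.5280/0.05 = 10.5600
ω₄ (RR) = (vx − vy + k·ωz)/r = -1.0280/0.05 = -20.5600

(0.5600, -10.5600, 10.5600, -20.5600)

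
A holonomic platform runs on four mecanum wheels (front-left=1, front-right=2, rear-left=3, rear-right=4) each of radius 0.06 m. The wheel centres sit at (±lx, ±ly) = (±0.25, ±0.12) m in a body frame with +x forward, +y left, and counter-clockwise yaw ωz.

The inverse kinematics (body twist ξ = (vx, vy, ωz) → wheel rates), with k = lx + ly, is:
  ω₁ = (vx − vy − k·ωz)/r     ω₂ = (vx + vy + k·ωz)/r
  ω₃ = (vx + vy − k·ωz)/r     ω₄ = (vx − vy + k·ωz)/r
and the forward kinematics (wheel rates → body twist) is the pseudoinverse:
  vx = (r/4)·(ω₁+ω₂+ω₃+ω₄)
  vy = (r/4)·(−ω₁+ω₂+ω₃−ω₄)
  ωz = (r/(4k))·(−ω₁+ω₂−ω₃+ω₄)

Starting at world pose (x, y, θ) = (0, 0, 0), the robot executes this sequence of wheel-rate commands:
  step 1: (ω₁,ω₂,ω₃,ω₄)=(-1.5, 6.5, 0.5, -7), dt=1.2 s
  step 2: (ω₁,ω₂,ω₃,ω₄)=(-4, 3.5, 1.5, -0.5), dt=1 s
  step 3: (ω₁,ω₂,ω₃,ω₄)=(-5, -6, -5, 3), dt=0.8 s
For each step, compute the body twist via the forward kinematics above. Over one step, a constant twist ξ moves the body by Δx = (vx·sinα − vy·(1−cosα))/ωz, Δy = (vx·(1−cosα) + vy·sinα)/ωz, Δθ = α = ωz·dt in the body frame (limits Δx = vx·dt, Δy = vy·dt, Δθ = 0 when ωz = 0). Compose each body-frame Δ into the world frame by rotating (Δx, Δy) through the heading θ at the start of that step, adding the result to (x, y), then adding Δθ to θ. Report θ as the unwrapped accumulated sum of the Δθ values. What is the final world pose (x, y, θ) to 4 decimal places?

(-0.1498, 0.2648, 0.4743)

step 1: ξ=(vx,vy,ωz)=(-0.0225, 0.2325, 0.0203), dt=1.2 → body Δ=(-0.0304, 0.2786, 0.0243) → world pose (-0.0304, 0.2786, 0.0243)
step 2: ξ=(vx,vy,ωz)=(0.0075, 0.1425, 0.2230), dt=1.0 → body Δ=(-0.0084, 0.1422, 0.2230) → world pose (-0.0422, 0.4206, 0.2473)
step 3: ξ=(vx,vy,ωz)=(-0.1950, -0.1350, 0.2838), dt=0.8 → body Δ=(-0.1425, -0.1247, 0.2270) → world pose (-0.1498, 0.2648, 0.4743)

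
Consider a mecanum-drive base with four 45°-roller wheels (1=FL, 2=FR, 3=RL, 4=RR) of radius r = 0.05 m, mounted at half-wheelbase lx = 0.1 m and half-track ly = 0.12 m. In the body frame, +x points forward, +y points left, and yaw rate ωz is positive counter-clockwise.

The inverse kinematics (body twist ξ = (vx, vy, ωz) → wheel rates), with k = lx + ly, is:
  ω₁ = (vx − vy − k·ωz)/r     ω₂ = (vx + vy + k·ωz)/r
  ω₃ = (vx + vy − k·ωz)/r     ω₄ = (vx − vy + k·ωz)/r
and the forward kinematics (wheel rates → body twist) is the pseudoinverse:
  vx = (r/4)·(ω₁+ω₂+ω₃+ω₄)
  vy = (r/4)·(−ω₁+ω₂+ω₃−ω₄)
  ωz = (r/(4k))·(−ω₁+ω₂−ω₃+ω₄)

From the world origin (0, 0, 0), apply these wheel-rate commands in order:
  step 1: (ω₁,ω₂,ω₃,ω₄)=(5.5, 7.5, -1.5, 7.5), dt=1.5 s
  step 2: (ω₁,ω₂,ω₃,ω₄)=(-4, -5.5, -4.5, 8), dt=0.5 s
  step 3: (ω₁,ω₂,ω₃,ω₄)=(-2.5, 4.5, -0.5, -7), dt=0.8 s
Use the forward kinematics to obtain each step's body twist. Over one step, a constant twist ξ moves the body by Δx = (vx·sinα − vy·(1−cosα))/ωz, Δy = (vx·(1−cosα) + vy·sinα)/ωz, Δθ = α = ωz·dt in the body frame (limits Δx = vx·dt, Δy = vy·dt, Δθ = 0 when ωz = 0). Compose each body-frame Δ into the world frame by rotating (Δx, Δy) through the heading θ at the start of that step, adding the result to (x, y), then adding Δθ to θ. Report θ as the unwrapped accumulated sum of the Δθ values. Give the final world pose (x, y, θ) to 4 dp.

(0.2784, -0.0422, 1.2727)

step 1: ξ=(vx,vy,ωz)=(0.2375, -0.0875, 0.6250), dt=1.5 → body Δ=(0.3635, 0.0423, 0.9375) → world pose (0.3635, 0.0423, 0.9375)
step 2: ξ=(vx,vy,ωz)=(-0.0750, -0.1750, 0.6250), dt=0.5 → body Δ=(-0.0233, -0.0919, 0.3125) → world pose (0.4237, -0.0309, 1.2500)
step 3: ξ=(vx,vy,ωz)=(-0.0688, 0.1688, 0.0284), dt=0.8 → body Δ=(-0.0565, 0.1344, 0.0227) → world pose (0.2784, -0.0422, 1.2727)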